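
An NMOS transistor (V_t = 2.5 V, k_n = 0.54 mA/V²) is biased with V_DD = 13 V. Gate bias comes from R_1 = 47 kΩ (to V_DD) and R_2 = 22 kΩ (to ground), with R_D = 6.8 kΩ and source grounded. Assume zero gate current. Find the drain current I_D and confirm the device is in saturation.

V_G = V_DD·R_2/(R_1+R_2) = 13×22/69 = 4.14 V. With the source grounded, V_GS = V_G = 4.14 V.
Assume saturation: I_D = (k_n/2)(V_GS − V_t)² = (0.54/2)×(4.14 − 2.5)² = 0.27×1.64² = 0.731 mA.
V_DS = V_DD − I_D·R_D = 13 − 0.731×6.8 = 8.03 V.
Saturation requires V_DS ≥ V_GS − V_t = 1.64 V; 8.03 ≥ 1.64 ✓.

I_D ≈ 0.73 mA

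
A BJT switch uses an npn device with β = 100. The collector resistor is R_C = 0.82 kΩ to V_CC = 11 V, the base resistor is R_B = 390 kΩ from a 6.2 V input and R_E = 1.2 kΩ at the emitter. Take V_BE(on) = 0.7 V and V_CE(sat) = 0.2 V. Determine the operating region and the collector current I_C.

active; I_C ≈ 1.1 mA

Assume active. Base-emitter loop: I_B = (V_BB − V_BE)/(R_B + (β+1)R_E) = (6.2 − 0.7)/(390 + 101×1.2) = 0.0108 mA.
I_C = β·I_B = 100×0.0108 = 1.08 mA.
V_CE = V_CC − I_C·R_C − I_E·R_E = 11 − 1.08×0.82 − 1.09×1.2 = 8.81 V > V_CE(sat), so the active-region assumption holds.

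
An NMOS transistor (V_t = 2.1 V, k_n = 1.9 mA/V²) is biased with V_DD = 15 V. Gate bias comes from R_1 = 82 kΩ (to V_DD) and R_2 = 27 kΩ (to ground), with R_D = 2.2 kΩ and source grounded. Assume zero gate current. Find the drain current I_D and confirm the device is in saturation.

I_D ≈ 2.5 mA

V_G = V_DD·R_2/(R_1+R_2) = 15×27/109 = 3.72 V. With the source grounded, V_GS = V_G = 3.72 V.
Assume saturation: I_D = (k_n/2)(V_GS − V_t)² = (1.9/2)×(3.72 − 2.1)² = 0.95×1.62² = 2.48 mA.
V_DS = V_DD − I_D·R_D = 15 − 2.48×2.2 = 9.54 V.
Saturation requires V_DS ≥ V_GS − V_t = 1.62 V; 9.54 ≥ 1.62 ✓.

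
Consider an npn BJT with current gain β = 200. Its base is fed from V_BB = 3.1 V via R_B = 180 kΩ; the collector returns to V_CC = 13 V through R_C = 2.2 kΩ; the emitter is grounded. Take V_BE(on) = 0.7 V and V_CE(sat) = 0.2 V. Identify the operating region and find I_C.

active; I_C ≈ 2.7 mA

Assume active. Base-emitter loop: I_B = (V_BB − V_BE)/R_B = (3.1 − 0.7)/180 = 0.0133 mA.
I_C = β·I_B = 200×0.0133 = 2.67 mA.
V_CE = V_CC − I_C·R_C = 13 − 2.67×2.2 = 7.13 V > V_CE(sat), so the active-region assumption holds.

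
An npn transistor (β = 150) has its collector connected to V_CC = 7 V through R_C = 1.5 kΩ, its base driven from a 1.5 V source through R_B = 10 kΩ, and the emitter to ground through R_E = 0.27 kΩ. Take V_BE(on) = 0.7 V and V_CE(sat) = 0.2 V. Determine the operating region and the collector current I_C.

Assume active. Base-emitter loop: I_B = (V_BB − V_BE)/(R_B + (β+1)R_E) = (1.5 − 0.7)/(10 + 151×0.27) = 0.0158 mA.
I_C = β·I_B = 150×0.0158 = 2.36 mA.
V_CE = V_CC − I_C·R_C − I_E·R_E = 7 − 2.36×1.5 − 2.38×0.27 = 2.81 V > V_CE(sat), so the active-region assumption holds.

active; I_C ≈ 2.4 mA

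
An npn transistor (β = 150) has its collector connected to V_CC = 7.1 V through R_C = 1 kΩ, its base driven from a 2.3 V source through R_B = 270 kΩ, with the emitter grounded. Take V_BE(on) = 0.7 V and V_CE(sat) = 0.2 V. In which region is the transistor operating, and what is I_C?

active; I_C ≈ 0.89 mA

Assume active. Base-emitter loop: I_B = (V_BB − V_BE)/R_B = (2.3 − 0.7)/270 = 0.00593 mA.
I_C = β·I_B = 150×0.00593 = 0.889 mA.
V_CE = V_CC − I_C·R_C = 7.1 − 0.889×1 = 6.21 V > V_CE(sat), so the active-region assumption holds.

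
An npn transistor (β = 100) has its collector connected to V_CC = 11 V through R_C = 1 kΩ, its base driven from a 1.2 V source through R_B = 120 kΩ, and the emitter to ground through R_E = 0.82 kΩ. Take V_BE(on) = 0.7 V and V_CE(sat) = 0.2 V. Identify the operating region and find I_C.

Assume active. Base-emitter loop: I_B = (V_BB − V_BE)/(R_B + (β+1)R_E) = (1.2 − 0.7)/(120 + 101×0.82) = 0.00247 mA.
I_C = β·I_B = 100×0.00247 = 0.247 mA.
V_CE = V_CC − I_C·R_C − I_E·R_E = 11 − 0.247×1 − 0.249×0.82 = 10.5 V > V_CE(sat), so the active-region assumption holds.

active; I_C ≈ 0.25 mA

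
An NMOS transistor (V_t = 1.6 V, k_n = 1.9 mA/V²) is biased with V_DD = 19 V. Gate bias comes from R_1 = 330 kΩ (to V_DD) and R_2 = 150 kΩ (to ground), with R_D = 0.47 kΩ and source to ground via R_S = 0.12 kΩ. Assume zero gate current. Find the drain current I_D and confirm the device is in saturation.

I_D ≈ 9.6 mA

V_G = V_DD·R_2/(R_1+R_2) = 19×150/480 = 5.94 V.
Assume saturation: I_D = (k_n/2)(V_GS − V_t)² with V_GS = V_G − I_D·R_S = 5.94 − 0.12·I_D.
Substituting gives 0.0137·I_D² − 1.99·I_D + 17.9 = 0, with roots I_D = 9.62 or 136 mA.
The root I_D = 136 mA gives V_GS = -10.4 V ≤ V_t, so take I_D = 9.62 mA.
Then V_GS = 4.78 V and V_DS = V_DD − I_D(R_D+R_S) = 19 − 9.62×0.59 = 13.3 V.
Saturation requires V_DS ≥ V_GS − V_t = 3.18 V; 13.3 ≥ 3.18 ✓.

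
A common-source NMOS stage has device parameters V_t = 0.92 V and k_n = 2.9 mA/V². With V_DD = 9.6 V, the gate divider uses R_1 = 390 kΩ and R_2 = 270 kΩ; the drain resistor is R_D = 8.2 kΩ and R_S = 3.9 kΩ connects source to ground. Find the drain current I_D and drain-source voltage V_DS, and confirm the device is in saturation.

I_D ≈ 0.61 mA, V_DS ≈ 2.3 V

V_G = V_DD·R_2/(R_1+R_2) = 9.6×270/660 = 3.93 V.
Assume saturation: I_D = (k_n/2)(V_GS − V_t)² with V_GS = V_G − I_D·R_S = 3.93 − 3.9·I_D.
Substituting gives 22.1·I_D² − 35·I_D + 13.1 = 0, with roots I_D = 0.605 or 0.982 mA.
The root I_D = 0.982 mA gives V_GS = 0.097 V ≤ V_t, so take I_D = 0.605 mA.
Then V_GS = 1.57 V and V_DS = V_DD − I_D(R_D+R_S) = 9.6 − 0.605×12.1 = 2.27 V.
Saturation requires V_DS ≥ V_GS − V_t = 0.646 V; 2.27 ≥ 0.646 ✓.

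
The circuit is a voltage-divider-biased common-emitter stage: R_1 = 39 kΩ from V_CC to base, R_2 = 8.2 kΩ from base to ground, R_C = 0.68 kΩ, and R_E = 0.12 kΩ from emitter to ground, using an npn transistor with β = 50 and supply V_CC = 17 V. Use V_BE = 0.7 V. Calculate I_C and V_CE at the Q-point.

Thevenize the base divider: V_Th = V_CC·R_2/(R_1+R_2) = 17×8.2/47.2 = 2.95 V, R_Th = R_1‖R_2 = 6.78 kΩ.
Base-emitter loop: V_Th = I_B·R_Th + V_BE + (β+1)I_B·R_E, so I_B = (2.95 − 0.7) / (6.78 + 51×0.12) = 0.175 mA.
I_C = β·I_B = 50×0.175 = 8.74 mA, and I_E = (β+1)I_B = 8.91 mA.
V_CE = V_CC − I_C·R_C − I_E·R_E = 17 − 8.74×0.68 − 8.91×0.12 = 9.99 V.
V_CE = 9.99 V > 0.2 V confirms active-region operation.

I_C ≈ 8.7 mA, V_CE ≈ 10 V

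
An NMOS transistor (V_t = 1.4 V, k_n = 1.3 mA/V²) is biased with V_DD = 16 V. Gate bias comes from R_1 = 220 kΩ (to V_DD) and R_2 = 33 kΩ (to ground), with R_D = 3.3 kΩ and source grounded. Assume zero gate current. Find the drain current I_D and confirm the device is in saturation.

V_G = V_DD·R_2/(R_1+R_2) = 16×33/253 = 2.09 V. With the source grounded, V_GS = V_G = 2.09 V.
Assume saturation: I_D = (k_n/2)(V_GS − V_t)² = (1.3/2)×(2.09 − 1.4)² = 0.65×0.687² = 0.307 mA.
V_DS = V_DD − I_D·R_D = 16 − 0.307×3.3 = 15 V.
Saturation requires V_DS ≥ V_GS − V_t = 0.687 V; 15 ≥ 0.687 ✓.

I_D ≈ 0.31 mA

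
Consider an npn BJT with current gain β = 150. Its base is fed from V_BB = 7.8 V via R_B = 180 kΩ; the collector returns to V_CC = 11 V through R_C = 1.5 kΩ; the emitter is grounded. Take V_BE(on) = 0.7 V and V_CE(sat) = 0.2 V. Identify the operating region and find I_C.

Assume active. Base-emitter loop: I_B = (V_BB − V_BE)/R_B = (7.8 − 0.7)/180 = 0.0394 mA.
I_C = β·I_B = 150×0.0394 = 5.92 mA.
V_CE = V_CC − I_C·R_C = 11 − 5.92×1.5 = 2.12 V > V_CE(sat), so the active-region assumption holds.

active; I_C ≈ 5.9 mA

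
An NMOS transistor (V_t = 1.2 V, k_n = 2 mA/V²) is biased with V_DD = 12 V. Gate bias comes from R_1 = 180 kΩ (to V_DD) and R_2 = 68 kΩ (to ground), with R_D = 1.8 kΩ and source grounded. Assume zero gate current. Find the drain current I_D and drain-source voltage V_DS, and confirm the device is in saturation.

I_D ≈ 4.4 mA, V_DS ≈ 4.1 V

V_G = V_DD·R_2/(R_1+R_2) = 12×68/248 = 3.29 V. With the source grounded, V_GS = V_G = 3.29 V.
Assume saturation: I_D = (k_n/2)(V_GS − V_t)² = (2/2)×(3.29 − 1.2)² = 1×2.09² = 4.37 mA.
V_DS = V_DD − I_D·R_D = 12 − 4.37×1.8 = 4.13 V.
Saturation requires V_DS ≥ V_GS − V_t = 2.09 V; 4.13 ≥ 2.09 ✓.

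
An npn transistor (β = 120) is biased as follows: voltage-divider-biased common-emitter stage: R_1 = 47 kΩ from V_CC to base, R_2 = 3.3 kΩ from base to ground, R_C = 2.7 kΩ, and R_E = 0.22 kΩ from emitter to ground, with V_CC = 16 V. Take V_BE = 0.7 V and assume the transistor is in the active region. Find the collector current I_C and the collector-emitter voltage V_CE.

I_C ≈ 1.4 mA, V_CE ≈ 12 V

Thevenize the base divider: V_Th = V_CC·R_2/(R_1+R_2) = 16×3.3/50.3 = 1.05 V, R_Th = R_1‖R_2 = 3.08 kΩ.
Base-emitter loop: V_Th = I_B·R_Th + V_BE + (β+1)I_B·R_E, so I_B = (1.05 − 0.7) / (3.08 + 121×0.22) = 0.0118 mA.
I_C = β·I_B = 120×0.0118 = 1.41 mA, and I_E = (β+1)I_B = 1.42 mA.
V_CE = V_CC − I_C·R_C − I_E·R_E = 16 − 1.41×2.7 − 1.42×0.22 = 11.9 V.
V_CE = 11.9 V > 0.2 V confirms active-region operation.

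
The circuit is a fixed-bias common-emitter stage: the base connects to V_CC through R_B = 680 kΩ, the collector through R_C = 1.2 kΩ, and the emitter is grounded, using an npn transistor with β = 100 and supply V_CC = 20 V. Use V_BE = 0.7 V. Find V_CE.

V_CE ≈ 17 V

Base loop: V_CC = I_B·R_B + V_BE, so I_B = (20 − 0.7)/680 kΩ = 0.0284 mA.
In the active region I_C = β·I_B = 100 × 0.0284 = 2.84 mA.
Collector loop: V_CE = V_CC − I_C·R_C = 20 − 2.84×1.2 = 16.6 V.
Since V_CE = 16.6 V > V_CE(sat) ≈ 0.2 V, the transistor is in the active region as assumed.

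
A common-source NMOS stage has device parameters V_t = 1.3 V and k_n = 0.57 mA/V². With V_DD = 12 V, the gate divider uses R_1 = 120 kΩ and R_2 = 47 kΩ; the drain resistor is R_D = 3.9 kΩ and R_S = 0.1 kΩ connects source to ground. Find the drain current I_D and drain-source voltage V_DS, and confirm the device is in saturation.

V_G = V_DD·R_2/(R_1+R_2) = 12×47/167 = 3.38 V.
Assume saturation: I_D = (k_n/2)(V_GS − V_t)² with V_GS = V_G − I_D·R_S = 3.38 − 0.1·I_D.
Substituting gives 0.00285·I_D² − 1.12·I_D + 1.23 = 0, with roots I_D = 1.1 or 391 mA.
The root I_D = 391 mA gives V_GS = -35.8 V ≤ V_t, so take I_D = 1.1 mA.
Then V_GS = 3.27 V and V_DS = V_DD − I_D(R_D+R_S) = 12 − 1.1×4 = 7.59 V.
Saturation requires V_DS ≥ V_GS − V_t = 1.97 V; 7.59 ≥ 1.97 ✓.

I_D ≈ 1.1 mA, V_DS ≈ 7.6 V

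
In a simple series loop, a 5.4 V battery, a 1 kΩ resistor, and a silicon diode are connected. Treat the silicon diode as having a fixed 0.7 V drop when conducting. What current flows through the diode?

I ≈ 4.7 mA

KVL around the loop: 5.4 = V_D + I·R = 0.7 + I × 1 kΩ.
So I = (5.4 − 0.7) / 1 kΩ = 4.7 / 1 = 4.7 mA.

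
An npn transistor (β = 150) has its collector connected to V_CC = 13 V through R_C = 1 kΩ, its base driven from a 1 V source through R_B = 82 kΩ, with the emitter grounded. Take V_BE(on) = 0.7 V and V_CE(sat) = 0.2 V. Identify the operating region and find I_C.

Assume active. Base-emitter loop: I_B = (V_BB − V_BE)/R_B = (1 − 0.7)/82 = 0.00366 mA.
I_C = β·I_B = 150×0.00366 = 0.549 mA.
V_CE = V_CC − I_C·R_C = 13 − 0.549×1 = 12.5 V > V_CE(sat), so the active-region assumption holds.

active; I_C ≈ 0.55 mA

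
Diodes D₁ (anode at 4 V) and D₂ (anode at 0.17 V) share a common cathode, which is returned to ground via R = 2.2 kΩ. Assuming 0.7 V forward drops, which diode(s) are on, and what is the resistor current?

Only D₁ conducts; I_R ≈ 1.5 mA

Assume both conduct. Then node N would need to be at both 4−0.7 = 3.3 V and 0.17−0.7 = -0.53 V, which is impossible.
Assume only D₁ conducts: V_N = 4 − 0.7 = 3.3 V, so I_R = 3.3/2.2 = 1.5 mA.
Check D₂: its anode-to-cathode voltage is 0.17 − 3.3 = -3.13 V < 0.7 V, so it is off. The assumption is consistent.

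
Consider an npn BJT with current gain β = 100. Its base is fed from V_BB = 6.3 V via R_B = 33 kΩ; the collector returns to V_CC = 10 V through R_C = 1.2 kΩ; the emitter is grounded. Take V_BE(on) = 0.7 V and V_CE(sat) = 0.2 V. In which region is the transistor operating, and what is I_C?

saturation; I_C ≈ 8.2 mA

Assume active: I_B = (6.3 − 0.7)/33 = 0.17 mA, giving I_C = β·I_B = 17 mA.
But then V_CE = 10 − 17×1.2 = -10.4 V < V_CE(sat) = 0.2 V — impossible in the active region.
So the transistor is saturated. With V_CE = 0.2 V, I_C = (V_CC − 0.2)/R_C = 9.8/1.2 = 8.17 mA.
Check: β·I_B = 17 mA > I_C = 8.17 mA, confirming saturation.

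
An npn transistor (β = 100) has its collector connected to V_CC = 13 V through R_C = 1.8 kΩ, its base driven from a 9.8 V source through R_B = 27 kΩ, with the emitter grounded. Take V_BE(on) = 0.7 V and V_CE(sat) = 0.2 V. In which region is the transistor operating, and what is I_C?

Assume active: I_B = (9.8 − 0.7)/27 = 0.337 mA, giving I_C = β·I_B = 33.7 mA.
But then V_CE = 13 − 33.7×1.8 = -47.7 V < V_CE(sat) = 0.2 V — impossible in the active region.
So the transistor is saturated. With V_CE = 0.2 V, I_C = (V_CC − 0.2)/R_C = 12.8/1.8 = 7.11 mA.
Check: β·I_B = 33.7 mA > I_C = 7.11 mA, confirming saturation.

saturation; I_C ≈ 7.1 mA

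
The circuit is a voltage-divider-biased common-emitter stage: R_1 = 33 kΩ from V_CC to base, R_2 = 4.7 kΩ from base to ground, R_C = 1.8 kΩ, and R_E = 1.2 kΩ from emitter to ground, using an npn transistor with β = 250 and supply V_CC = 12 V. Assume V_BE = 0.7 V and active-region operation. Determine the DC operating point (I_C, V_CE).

I_C ≈ 0.65 mA, V_CE ≈ 10 V

Thevenize the base divider: V_Th = V_CC·R_2/(R_1+R_2) = 12×4.7/37.7 = 1.5 V, R_Th = R_1‖R_2 = 4.11 kΩ.
Base-emitter loop: V_Th = I_B·R_Th + V_BE + (β+1)I_B·R_E, so I_B = (1.5 − 0.7) / (4.11 + 251×1.2) = 0.00261 mA.
I_C = β·I_B = 250×0.00261 = 0.652 mA, and I_E = (β+1)I_B = 0.654 mA.
V_CE = V_CC − I_C·R_C − I_E·R_E = 12 − 0.652×1.8 − 0.654×1.2 = 10 V.
V_CE = 10 V > 0.2 V confirms active-region operation.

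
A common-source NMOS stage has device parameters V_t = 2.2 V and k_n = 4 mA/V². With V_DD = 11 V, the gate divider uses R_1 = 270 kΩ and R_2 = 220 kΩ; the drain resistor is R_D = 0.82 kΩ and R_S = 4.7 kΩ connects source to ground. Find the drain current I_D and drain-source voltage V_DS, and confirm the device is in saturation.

V_G = V_DD·R_2/(R_1+R_2) = 11×220/490 = 4.94 V.
Assume saturation: I_D = (k_n/2)(V_GS − V_t)² with V_GS = V_G − I_D·R_S = 4.94 − 4.7·I_D.
Substituting gives 44.2·I_D² − 52.5·I_D + 15 = 0, with roots I_D = 0.479 or 0.709 mA.
The root I_D = 0.709 mA gives V_GS = 1.6 V ≤ V_t, so take I_D = 0.479 mA.
Then V_GS = 2.69 V and V_DS = V_DD − I_D(R_D+R_S) = 11 − 0.479×5.52 = 8.36 V.
Saturation requires V_DS ≥ V_GS − V_t = 0.489 V; 8.36 ≥ 0.489 ✓.

I_D ≈ 0.48 mA, V_DS ≈ 8.4 V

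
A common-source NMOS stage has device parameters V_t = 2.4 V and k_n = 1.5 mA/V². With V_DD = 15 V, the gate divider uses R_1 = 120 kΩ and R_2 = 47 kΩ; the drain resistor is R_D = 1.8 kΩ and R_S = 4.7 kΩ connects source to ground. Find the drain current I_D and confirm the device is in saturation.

I_D ≈ 0.26 mA

V_G = V_DD·R_2/(R_1+R_2) = 15×47/167 = 4.22 V.
Assume saturation: I_D = (k_n/2)(V_GS − V_t)² with V_GS = V_G − I_D·R_S = 4.22 − 4.7·I_D.
Substituting gives 16.6·I_D² − 13.8·I_D + 2.49 = 0, with roots I_D = 0.262 or 0.574 mA.
The root I_D = 0.574 mA gives V_GS = 1.53 V ≤ V_t, so take I_D = 0.262 mA.
Then V_GS = 2.99 V and V_DS = V_DD − I_D(R_D+R_S) = 15 − 0.262×6.5 = 13.3 V.
Saturation requires V_DS ≥ V_GS − V_t = 0.591 V; 13.3 ≥ 0.591 ✓.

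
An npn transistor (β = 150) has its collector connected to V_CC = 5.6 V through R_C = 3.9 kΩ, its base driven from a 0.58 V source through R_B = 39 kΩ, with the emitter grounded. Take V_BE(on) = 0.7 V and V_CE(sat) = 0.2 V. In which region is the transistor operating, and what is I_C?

V_BB = 0.58 V ≤ V_BE(on) = 0.7 V, so the base-emitter junction is not forward biased.
The transistor is in cutoff: I_B = I_C = 0.

cutoff; I_C ≈ 0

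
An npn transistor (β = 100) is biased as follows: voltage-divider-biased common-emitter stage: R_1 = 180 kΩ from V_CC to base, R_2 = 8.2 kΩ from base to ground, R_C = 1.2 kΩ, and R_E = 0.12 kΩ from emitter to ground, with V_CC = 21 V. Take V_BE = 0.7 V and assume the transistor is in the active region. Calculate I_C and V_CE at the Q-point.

I_C ≈ 1.1 mA, V_CE ≈ 20 V

Thevenize the base divider: V_Th = V_CC·R_2/(R_1+R_2) = 21×8.2/188 = 0.915 V, R_Th = R_1‖R_2 = 7.84 kΩ.
Base-emitter loop: V_Th = I_B·R_Th + V_BE + (β+1)I_B·R_E, so I_B = (0.915 − 0.7) / (7.84 + 101×0.12) = 0.0108 mA.
I_C = β·I_B = 100×0.0108 = 1.08 mA, and I_E = (β+1)I_B = 1.09 mA.
V_CE = V_CC − I_C·R_C − I_E·R_E = 21 − 1.08×1.2 − 1.09×0.12 = 19.6 V.
V_CE = 19.6 V > 0.2 V confirms active-region operation.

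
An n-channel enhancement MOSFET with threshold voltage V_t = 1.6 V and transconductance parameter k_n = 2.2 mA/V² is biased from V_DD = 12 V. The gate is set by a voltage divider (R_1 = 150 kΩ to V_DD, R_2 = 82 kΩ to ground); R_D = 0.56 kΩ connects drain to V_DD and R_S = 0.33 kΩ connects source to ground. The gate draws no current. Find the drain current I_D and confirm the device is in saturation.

V_G = V_DD·R_2/(R_1+R_2) = 12×82/232 = 4.24 V.
Assume saturation: I_D = (k_n/2)(V_GS − V_t)² with V_GS = V_G − I_D·R_S = 4.24 − 0.33·I_D.
Substituting gives 0.12·I_D² − 2.92·I_D + 7.67 = 0, with roots I_D = 3 or 21.4 mA.
The root I_D = 21.4 mA gives V_GS = -2.81 V ≤ V_t, so take I_D = 3 mA.
Then V_GS = 3.25 V and V_DS = V_DD − I_D(R_D+R_S) = 12 − 3×0.89 = 9.33 V.
Saturation requires V_DS ≥ V_GS − V_t = 1.65 V; 9.33 ≥ 1.65 ✓.

I_D ≈ 3 mA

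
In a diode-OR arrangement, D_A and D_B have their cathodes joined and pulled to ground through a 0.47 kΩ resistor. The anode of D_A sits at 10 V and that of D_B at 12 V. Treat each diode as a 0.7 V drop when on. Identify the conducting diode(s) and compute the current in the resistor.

Assume both conduct. Then node N would need to be at both 10−0.7 = 9.3 V and 12−0.7 = 11.3 V, which is impossible.
Assume only D_B conducts: V_N = 12 − 0.7 = 11.3 V, so I_R = 11.3/0.47 = 24 mA.
Check D_A: its anode-to-cathode voltage is 10 − 11.3 = -1.3 V < 0.7 V, so it is off. The assumption is consistent.

Only D_B conducts; I_R ≈ 24 mA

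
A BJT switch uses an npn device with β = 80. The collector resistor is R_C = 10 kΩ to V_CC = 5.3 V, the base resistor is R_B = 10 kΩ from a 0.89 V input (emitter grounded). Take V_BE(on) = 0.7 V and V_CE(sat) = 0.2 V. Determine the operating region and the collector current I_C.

Assume active: I_B = (0.89 − 0.7)/10 = 0.019 mA, giving I_C = β·I_B = 1.52 mA.
But then V_CE = 5.3 − 1.52×10 = -9.9 V < V_CE(sat) = 0.2 V — impossible in the active region.
So the transistor is saturated. With V_CE = 0.2 V, I_C = (V_CC − 0.2)/R_C = 5.1/10 = 0.51 mA.
Check: β·I_B = 1.52 mA > I_C = 0.51 mA, confirming saturation.

saturation; I_C ≈ 0.51 mA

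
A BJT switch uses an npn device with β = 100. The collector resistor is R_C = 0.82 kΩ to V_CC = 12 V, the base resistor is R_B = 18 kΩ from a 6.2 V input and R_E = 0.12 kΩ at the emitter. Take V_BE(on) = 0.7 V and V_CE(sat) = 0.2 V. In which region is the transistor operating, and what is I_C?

Assume active: I_B = (6.2 − 0.7)/(18 + 101×0.12) = 0.183 mA, I_C = β·I_B = 18.3 mA.
Then V_CE = 12 − 18.3×0.82 − 18.4×0.12 = -5.19 V < 0.2 V — the active assumption fails.
Re-solve with V_CE = 0.2 V. KCL at the emitter: V_E/R_E = (V_BB−0.7−V_E)/R_B + (V_CC−0.2−V_E)/R_C, giving V_E = 1.53 V.
I_C = (V_CC − 0.2 − V_E)/R_C = (11.8 − 1.53)/0.82 = 12.5 mA.
Check: I_B = (5.5 − 1.53)/18 = 0.221 mA, and β·I_B = 22.1 mA > I_C, confirming saturation.

saturation; I_C ≈ 13 mA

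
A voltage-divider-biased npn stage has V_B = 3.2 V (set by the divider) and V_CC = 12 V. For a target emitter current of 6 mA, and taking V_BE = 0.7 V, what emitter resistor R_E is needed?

R_E ≈ 0.42 kΩ

V_E = V_B − V_BE = 3.2 − 0.7 = 2.5 V.
R_E = V_E / I_E = 2.5 / 6 = 0.417 kΩ.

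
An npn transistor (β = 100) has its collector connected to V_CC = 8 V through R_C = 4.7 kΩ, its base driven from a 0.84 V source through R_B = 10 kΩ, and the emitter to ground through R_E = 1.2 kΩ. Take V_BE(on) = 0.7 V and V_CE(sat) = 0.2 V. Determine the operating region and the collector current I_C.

active; I_C ≈ 0.11 mA

Assume active. Base-emitter loop: I_B = (V_BB − V_BE)/(R_B + (β+1)R_E) = (0.84 − 0.7)/(10 + 101×1.2) = 0.00107 mA.
I_C = β·I_B = 100×0.00107 = 0.107 mA.
V_CE = V_CC − I_C·R_C − I_E·R_E = 8 − 0.107×4.7 − 0.108×1.2 = 7.37 V > V_CE(sat), so the active-region assumption holds.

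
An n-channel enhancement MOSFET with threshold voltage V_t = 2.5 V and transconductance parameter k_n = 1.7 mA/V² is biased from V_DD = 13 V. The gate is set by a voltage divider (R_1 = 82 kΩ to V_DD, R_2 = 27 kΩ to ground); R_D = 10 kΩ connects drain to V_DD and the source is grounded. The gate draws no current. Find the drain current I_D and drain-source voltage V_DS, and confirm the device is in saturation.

V_G = V_DD·R_2/(R_1+R_2) = 13×27/109 = 3.22 V. With the source grounded, V_GS = V_G = 3.22 V.
Assume saturation: I_D = (k_n/2)(V_GS − V_t)² = (1.7/2)×(3.22 − 2.5)² = 0.85×0.72² = 0.441 mA.
V_DS = V_DD − I_D·R_D = 13 − 0.441×10 = 8.59 V.
Saturation requires V_DS ≥ V_GS − V_t = 0.72 V; 8.59 ≥ 0.72 ✓.

I_D ≈ 0.44 mA, V_DS ≈ 8.6 V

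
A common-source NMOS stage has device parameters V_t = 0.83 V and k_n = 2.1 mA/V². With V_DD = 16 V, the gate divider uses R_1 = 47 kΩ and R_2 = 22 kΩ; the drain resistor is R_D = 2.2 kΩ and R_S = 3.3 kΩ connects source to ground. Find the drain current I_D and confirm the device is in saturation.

I_D ≈ 1 mA

V_G = V_DD·R_2/(R_1+R_2) = 16×22/69 = 5.1 V.
Assume saturation: I_D = (k_n/2)(V_GS − V_t)² with V_GS = V_G − I_D·R_S = 5.1 − 3.3·I_D.
Substituting gives 11.4·I_D² − 30.6·I_D + 19.2 = 0, with roots I_D = 0.999 or 1.68 mA.
The root I_D = 1.68 mA gives V_GS = -0.434 V ≤ V_t, so take I_D = 0.999 mA.
Then V_GS = 1.81 V and V_DS = V_DD − I_D(R_D+R_S) = 16 − 0.999×5.5 = 10.5 V.
Saturation requires V_DS ≥ V_GS − V_t = 0.975 V; 10.5 ≥ 0.975 ✓.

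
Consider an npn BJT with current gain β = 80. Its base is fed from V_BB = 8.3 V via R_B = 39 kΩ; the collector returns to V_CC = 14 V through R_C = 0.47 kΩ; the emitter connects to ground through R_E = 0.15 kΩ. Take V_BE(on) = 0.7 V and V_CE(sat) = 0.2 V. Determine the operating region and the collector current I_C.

active; I_C ≈ 12 mA

Assume active. Base-emitter loop: I_B = (V_BB − V_BE)/(R_B + (β+1)R_E) = (8.3 − 0.7)/(39 + 81×0.15) = 0.149 mA.
I_C = β·I_B = 80×0.149 = 11.9 mA.
V_CE = V_CC − I_C·R_C − I_E·R_E = 14 − 11.9×0.47 − 12×0.15 = 6.61 V > V_CE(sat), so the active-region assumption holds.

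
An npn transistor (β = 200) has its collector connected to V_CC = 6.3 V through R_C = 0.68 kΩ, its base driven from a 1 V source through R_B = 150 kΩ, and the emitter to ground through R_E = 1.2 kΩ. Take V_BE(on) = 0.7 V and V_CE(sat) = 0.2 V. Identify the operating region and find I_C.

Assume active. Base-emitter loop: I_B = (V_BB − V_BE)/(R_B + (β+1)R_E) = (1 − 0.7)/(150 + 201×1.2) = 0.000767 mA.
I_C = β·I_B = 200×0.000767 = 0.153 mA.
V_CE = V_CC − I_C·R_C − I_E·R_E = 6.3 − 0.153×0.68 − 0.154×1.2 = 6.01 V > V_CE(sat), so the active-region assumption holds.

active; I_C ≈ 0.15 mA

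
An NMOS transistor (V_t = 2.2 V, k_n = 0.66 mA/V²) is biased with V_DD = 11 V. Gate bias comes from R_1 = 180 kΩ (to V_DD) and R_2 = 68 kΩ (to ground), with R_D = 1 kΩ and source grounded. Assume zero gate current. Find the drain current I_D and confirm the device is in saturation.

V_G = V_DD·R_2/(R_1+R_2) = 11×68/248 = 3.02 V. With the source grounded, V_GS = V_G = 3.02 V.
Assume saturation: I_D = (k_n/2)(V_GS − V_t)² = (0.66/2)×(3.02 − 2.2)² = 0.33×0.816² = 0.22 mA.
V_DS = V_DD − I_D·R_D = 11 − 0.22×1 = 10.8 V.
Saturation requires V_DS ≥ V_GS − V_t = 0.816 V; 10.8 ≥ 0.816 ✓.

I_D ≈ 0.22 mA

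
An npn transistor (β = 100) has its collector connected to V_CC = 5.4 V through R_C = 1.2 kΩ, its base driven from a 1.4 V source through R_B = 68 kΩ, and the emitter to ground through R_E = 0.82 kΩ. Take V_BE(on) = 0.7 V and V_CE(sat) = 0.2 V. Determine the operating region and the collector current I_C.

Assume active. Base-emitter loop: I_B = (V_BB − V_BE)/(R_B + (β+1)R_E) = (1.4 − 0.7)/(68 + 101×0.82) = 0.00464 mA.
I_C = β·I_B = 100×0.00464 = 0.464 mA.
V_CE = V_CC − I_C·R_C − I_E·R_E = 5.4 − 0.464×1.2 − 0.469×0.82 = 4.46 V > V_CE(sat), so the active-region assumption holds.

active; I_C ≈ 0.46 mA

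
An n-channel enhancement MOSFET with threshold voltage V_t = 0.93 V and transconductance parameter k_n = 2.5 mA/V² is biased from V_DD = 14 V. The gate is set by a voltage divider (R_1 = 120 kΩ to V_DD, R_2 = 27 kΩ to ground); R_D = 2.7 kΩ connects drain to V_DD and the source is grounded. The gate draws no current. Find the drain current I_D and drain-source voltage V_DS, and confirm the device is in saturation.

V_G = V_DD·R_2/(R_1+R_2) = 14×27/147 = 2.57 V. With the source grounded, V_GS = V_G = 2.57 V.
Assume saturation: I_D = (k_n/2)(V_GS − V_t)² = (2.5/2)×(2.57 − 0.93)² = 1.25×1.64² = 3.37 mA.
V_DS = V_DD − I_D·R_D = 14 − 3.37×2.7 = 4.91 V.
Saturation requires V_DS ≥ V_GS − V_t = 1.64 V; 4.91 ≥ 1.64 ✓.

I_D ≈ 3.4 mA, V_DS ≈ 4.9 V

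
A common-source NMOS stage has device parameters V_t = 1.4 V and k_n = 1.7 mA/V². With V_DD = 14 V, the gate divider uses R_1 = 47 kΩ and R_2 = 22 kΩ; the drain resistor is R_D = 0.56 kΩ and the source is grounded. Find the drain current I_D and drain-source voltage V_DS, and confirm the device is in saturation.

I_D ≈ 8 mA, V_DS ≈ 9.5 V

V_G = V_DD·R_2/(R_1+R_2) = 14×22/69 = 4.46 V. With the source grounded, V_GS = V_G = 4.46 V.
Assume saturation: I_D = (k_n/2)(V_GS − V_t)² = (1.7/2)×(4.46 − 1.4)² = 0.85×3.06² = 7.98 mA.
V_DS = V_DD − I_D·R_D = 14 − 7.98×0.56 = 9.53 V.
Saturation requires V_DS ≥ V_GS − V_t = 3.06 V; 9.53 ≥ 3.06 ✓.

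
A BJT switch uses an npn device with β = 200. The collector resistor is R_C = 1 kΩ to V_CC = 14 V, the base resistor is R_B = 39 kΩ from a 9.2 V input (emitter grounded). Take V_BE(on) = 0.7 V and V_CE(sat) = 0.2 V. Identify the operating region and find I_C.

saturation; I_C ≈ 14 mA

Assume active: I_B = (9.2 − 0.7)/39 = 0.218 mA, giving I_C = β·I_B = 43.6 mA.
But then V_CE = 14 − 43.6×1 = -29.6 V < V_CE(sat) = 0.2 V — impossible in the active region.
So the transistor is saturated. With V_CE = 0.2 V, I_C = (V_CC − 0.2)/R_C = 13.8/1 = 13.8 mA.
Check: β·I_B = 43.6 mA > I_C = 13.8 mA, confirming saturation.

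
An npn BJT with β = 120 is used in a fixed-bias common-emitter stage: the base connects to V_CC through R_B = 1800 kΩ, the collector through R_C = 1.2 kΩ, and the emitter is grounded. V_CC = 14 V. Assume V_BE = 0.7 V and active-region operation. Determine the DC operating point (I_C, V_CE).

I_C ≈ 0.89 mA, V_CE ≈ 13 V

Base loop: V_CC = I_B·R_B + V_BE, so I_B = (14 − 0.7)/1800 kΩ = 0.00739 mA.
In the active region I_C = β·I_B = 120 × 0.00739 = 0.887 mA.
Collector loop: V_CE = V_CC − I_C·R_C = 14 − 0.887×1.2 = 12.9 V.
Since V_CE = 12.9 V > V_CE(sat) ≈ 0.2 V, the transistor is in the active region as assumed.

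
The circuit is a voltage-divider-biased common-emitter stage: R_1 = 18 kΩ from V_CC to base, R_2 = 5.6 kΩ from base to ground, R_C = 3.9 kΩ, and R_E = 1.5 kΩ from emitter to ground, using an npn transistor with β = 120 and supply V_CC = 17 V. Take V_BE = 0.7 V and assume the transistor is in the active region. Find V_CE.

V_CE ≈ 5.3 V

Thevenize the base divider: V_Th = V_CC·R_2/(R_1+R_2) = 17×5.6/23.6 = 4.03 V, R_Th = R_1‖R_2 = 4.27 kΩ.
Base-emitter loop: V_Th = I_B·R_Th + V_BE + (β+1)I_B·R_E, so I_B = (4.03 − 0.7) / (4.27 + 121×1.5) = 0.0179 mA.
I_C = β·I_B = 120×0.0179 = 2.15 mA, and I_E = (β+1)I_B = 2.17 mA.
V_CE = V_CC − I_C·R_C − I_E·R_E = 17 − 2.15×3.9 − 2.17×1.5 = 5.34 V.
V_CE = 5.34 V > 0.2 V confirms active-region operation.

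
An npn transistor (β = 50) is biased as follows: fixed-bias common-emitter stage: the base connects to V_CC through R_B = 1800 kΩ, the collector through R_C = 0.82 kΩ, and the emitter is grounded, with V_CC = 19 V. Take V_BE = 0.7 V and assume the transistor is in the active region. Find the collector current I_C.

I_C ≈ 0.51 mA

Base loop: V_CC = I_B·R_B + V_BE, so I_B = (19 − 0.7)/1800 kΩ = 0.0102 mA.
In the active region I_C = β·I_B = 50 × 0.0102 = 0.508 mA.
Collector loop: V_CE = V_CC − I_C·R_C = 19 − 0.508×0.82 = 18.6 V.
Since V_CE = 18.6 V > V_CE(sat) ≈ 0.2 V, the transistor is in the active region as assumed.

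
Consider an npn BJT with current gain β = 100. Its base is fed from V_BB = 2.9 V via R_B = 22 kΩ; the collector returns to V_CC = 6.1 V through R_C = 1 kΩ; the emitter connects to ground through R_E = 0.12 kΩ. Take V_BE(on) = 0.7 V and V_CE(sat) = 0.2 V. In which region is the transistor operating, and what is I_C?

Assume active: I_B = (2.9 − 0.7)/(22 + 101×0.12) = 0.0645 mA, I_C = β·I_B = 6.45 mA.
Then V_CE = 6.1 − 6.45×1 − 6.51×0.12 = -1.13 V < 0.2 V — the active assumption fails.
Re-solve with V_CE = 0.2 V. KCL at the emitter: V_E/R_E = (V_BB−0.7−V_E)/R_B + (V_CC−0.2−V_E)/R_C, giving V_E = 0.64 V.
I_C = (V_CC − 0.2 − V_E)/R_C = (5.9 − 0.64)/1 = 5.26 mA.
Check: I_B = (2.2 − 0.64)/22 = 0.0709 mA, and β·I_B = 7.09 mA > I_C, confirming saturation.

saturation; I_C ≈ 5.3 mA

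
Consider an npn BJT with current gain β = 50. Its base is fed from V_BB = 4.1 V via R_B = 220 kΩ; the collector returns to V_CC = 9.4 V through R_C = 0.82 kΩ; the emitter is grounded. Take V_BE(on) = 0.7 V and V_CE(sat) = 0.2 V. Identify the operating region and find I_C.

active; I_C ≈ 0.77 mA

Assume active. Base-emitter loop: I_B = (V_BB − V_BE)/R_B = (4.1 − 0.7)/220 = 0.0155 mA.
I_C = β·I_B = 50×0.0155 = 0.773 mA.
V_CE = V_CC − I_C·R_C = 9.4 − 0.773×0.82 = 8.77 V > V_CE(sat), so the active-region assumption holds.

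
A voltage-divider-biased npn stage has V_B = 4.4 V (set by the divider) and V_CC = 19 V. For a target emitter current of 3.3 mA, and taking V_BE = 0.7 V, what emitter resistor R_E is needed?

R_E ≈ 1.1 kΩ

V_E = V_B − V_BE = 4.4 − 0.7 = 3.7 V.
R_E = V_E / I_E = 3.7 / 3.3 = 1.12 kΩ.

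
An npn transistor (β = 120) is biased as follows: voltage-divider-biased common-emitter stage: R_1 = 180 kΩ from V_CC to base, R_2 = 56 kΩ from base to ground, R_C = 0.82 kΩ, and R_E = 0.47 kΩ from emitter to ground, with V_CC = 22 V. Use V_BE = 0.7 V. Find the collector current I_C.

Thevenize the base divider: V_Th = V_CC·R_2/(R_1+R_2) = 22×56/236 = 5.22 V, R_Th = R_1‖R_2 = 42.7 kΩ.
Base-emitter loop: V_Th = I_B·R_Th + V_BE + (β+1)I_B·R_E, so I_B = (5.22 − 0.7) / (42.7 + 121×0.47) = 0.0454 mA.
I_C = β·I_B = 120×0.0454 = 5.45 mA, and I_E = (β+1)I_B = 5.49 mA.
V_CE = V_CC − I_C·R_C − I_E·R_E = 22 − 5.45×0.82 − 5.49×0.47 = 15 V.
V_CE = 15 V > 0.2 V confirms active-region operation.

I_C ≈ 5.4 mA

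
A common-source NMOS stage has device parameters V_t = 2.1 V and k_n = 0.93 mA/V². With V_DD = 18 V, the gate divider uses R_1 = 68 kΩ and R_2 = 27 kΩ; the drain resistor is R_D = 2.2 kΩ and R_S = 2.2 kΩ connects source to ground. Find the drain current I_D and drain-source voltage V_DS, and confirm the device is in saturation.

V_G = V_DD·R_2/(R_1+R_2) = 18×27/95 = 5.12 V.
Assume saturation: I_D = (k_n/2)(V_GS − V_t)² with V_GS = V_G − I_D·R_S = 5.12 − 2.2·I_D.
Substituting gives 2.25·I_D² − 7.17·I_D + 4.23 = 0, with roots I_D = 0.782 or 2.4 mA.
The root I_D = 2.4 mA gives V_GS = -0.174 V ≤ V_t, so take I_D = 0.782 mA.
Then V_GS = 3.4 V and V_DS = V_DD − I_D(R_D+R_S) = 18 − 0.782×4.4 = 14.6 V.
Saturation requires V_DS ≥ V_GS − V_t = 1.3 V; 14.6 ≥ 1.3 ✓.

I_D ≈ 0.78 mA, V_DS ≈ 15 V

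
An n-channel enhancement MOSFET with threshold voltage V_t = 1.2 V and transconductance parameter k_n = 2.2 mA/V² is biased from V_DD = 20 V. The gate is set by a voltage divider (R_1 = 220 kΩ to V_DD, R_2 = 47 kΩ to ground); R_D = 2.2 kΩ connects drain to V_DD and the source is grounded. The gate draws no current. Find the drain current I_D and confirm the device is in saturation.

I_D ≈ 5.9 mA

V_G = V_DD·R_2/(R_1+R_2) = 20×47/267 = 3.52 V. With the source grounded, V_GS = V_G = 3.52 V.
Assume saturation: I_D = (k_n/2)(V_GS − V_t)² = (2.2/2)×(3.52 − 1.2)² = 1.1×2.32² = 5.92 mA.
V_DS = V_DD − I_D·R_D = 20 − 5.92×2.2 = 6.97 V.
Saturation requires V_DS ≥ V_GS − V_t = 2.32 V; 6.97 ≥ 2.32 ✓.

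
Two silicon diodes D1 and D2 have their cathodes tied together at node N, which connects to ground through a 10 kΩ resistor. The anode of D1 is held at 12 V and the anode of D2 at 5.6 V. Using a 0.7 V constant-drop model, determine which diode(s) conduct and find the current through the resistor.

Assume both conduct. Then node N would need to be at both 12−0.7 = 11.3 V and 5.6−0.7 = 4.9 V, which is impossible.
Assume only D1 conducts: V_N = 12 − 0.7 = 11.3 V, so I_R = 11.3/10 = 1.13 mA.
Check D2: its anode-to-cathode voltage is 5.6 − 11.3 = -5.7 V < 0.7 V, so it is off. The assumption is consistent.

Only D1 conducts; I_R ≈ 1.1 mA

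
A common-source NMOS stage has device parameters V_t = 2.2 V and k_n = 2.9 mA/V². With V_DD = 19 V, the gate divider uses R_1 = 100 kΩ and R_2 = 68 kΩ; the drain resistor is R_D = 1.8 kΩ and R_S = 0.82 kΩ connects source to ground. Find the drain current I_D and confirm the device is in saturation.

I_D ≈ 4.5 mA

V_G = V_DD·R_2/(R_1+R_2) = 19×68/168 = 7.69 V.
Assume saturation: I_D = (k_n/2)(V_GS − V_t)² with V_GS = V_G − I_D·R_S = 7.69 − 0.82·I_D.
Substituting gives 0.975·I_D² − 14.1·I_D + 43.7 = 0, with roots I_D = 4.54 or 9.88 mA.
The root I_D = 9.88 mA gives V_GS = -0.41 V ≤ V_t, so take I_D = 4.54 mA.
Then V_GS = 3.97 V and V_DS = V_DD − I_D(R_D+R_S) = 19 − 4.54×2.62 = 7.11 V.
Saturation requires V_DS ≥ V_GS − V_t = 1.77 V; 7.11 ≥ 1.77 ✓.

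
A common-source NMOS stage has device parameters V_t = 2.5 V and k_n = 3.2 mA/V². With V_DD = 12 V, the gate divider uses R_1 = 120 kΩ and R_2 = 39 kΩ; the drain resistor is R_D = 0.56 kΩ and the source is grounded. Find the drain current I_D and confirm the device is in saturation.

V_G = V_DD·R_2/(R_1+R_2) = 12×39/159 = 2.94 V. With the source grounded, V_GS = V_G = 2.94 V.
Assume saturation: I_D = (k_n/2)(V_GS − V_t)² = (3.2/2)×(2.94 − 2.5)² = 1.6×0.443² = 0.315 mA.
V_DS = V_DD − I_D·R_D = 12 − 0.315×0.56 = 11.8 V.
Saturation requires V_DS ≥ V_GS − V_t = 0.443 V; 11.8 ≥ 0.443 ✓.

I_D ≈ 0.31 mA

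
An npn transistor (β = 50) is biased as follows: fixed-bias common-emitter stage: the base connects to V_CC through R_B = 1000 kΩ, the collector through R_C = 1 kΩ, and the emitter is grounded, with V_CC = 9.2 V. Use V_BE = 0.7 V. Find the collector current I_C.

I_C ≈ 0.43 mA

Base loop: V_CC = I_B·R_B + V_BE, so I_B = (9.2 − 0.7)/1000 kΩ = 0.0085 mA.
In the active region I_C = β·I_B = 50 × 0.0085 = 0.425 mA.
Collector loop: V_CE = V_CC − I_C·R_C = 9.2 − 0.425×1 = 8.77 V.
Since V_CE = 8.77 V > V_CE(sat) ≈ 0.2 V, the transistor is in the active region as assumed.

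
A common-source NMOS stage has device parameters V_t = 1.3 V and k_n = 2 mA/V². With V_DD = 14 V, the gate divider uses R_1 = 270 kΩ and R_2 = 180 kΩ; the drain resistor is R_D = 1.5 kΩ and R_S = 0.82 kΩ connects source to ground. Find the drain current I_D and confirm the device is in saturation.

V_G = V_DD·R_2/(R_1+R_2) = 14×180/450 = 5.6 V.
Assume saturation: I_D = (k_n/2)(V_GS − V_t)² with V_GS = V_G − I_D·R_S = 5.6 − 0.82·I_D.
Substituting gives 0.672·I_D² − 8.05·I_D + 18.5 = 0, with roots I_D = 3.1 or 8.88 mA.
The root I_D = 8.88 mA gives V_GS = -1.68 V ≤ V_t, so take I_D = 3.1 mA.
Then V_GS = 3.06 V and V_DS = V_DD − I_D(R_D+R_S) = 14 − 3.1×2.32 = 6.81 V.
Saturation requires V_DS ≥ V_GS − V_t = 1.76 V; 6.81 ≥ 1.76 ✓.

I_D ≈ 3.1 mA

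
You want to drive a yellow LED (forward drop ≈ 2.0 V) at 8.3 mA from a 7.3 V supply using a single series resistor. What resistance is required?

R ≈ 0.64 kΩ

The resistor drops V_S − V_D = 7.3 − 2.0 = 5.3 V at 8.3 mA.
R = 5.3 V / 8.3 mA = 0.639 kΩ.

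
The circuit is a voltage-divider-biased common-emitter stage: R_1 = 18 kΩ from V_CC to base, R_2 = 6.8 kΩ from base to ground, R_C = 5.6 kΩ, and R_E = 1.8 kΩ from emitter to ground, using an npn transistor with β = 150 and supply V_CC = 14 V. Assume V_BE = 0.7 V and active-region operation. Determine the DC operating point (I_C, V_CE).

I_C ≈ 1.7 mA, V_CE ≈ 1.4 V

Thevenize the base divider: V_Th = V_CC·R_2/(R_1+R_2) = 14×6.8/24.8 = 3.84 V, R_Th = R_1‖R_2 = 4.94 kΩ.
Base-emitter loop: V_Th = I_B·R_Th + V_BE + (β+1)I_B·R_E, so I_B = (3.84 − 0.7) / (4.94 + 151×1.8) = 0.0113 mA.
I_C = β·I_B = 150×0.0113 = 1.7 mA, and I_E = (β+1)I_B = 1.71 mA.
V_CE = V_CC − I_C·R_C − I_E·R_E = 14 − 1.7×5.6 − 1.71×1.8 = 1.39 V.
V_CE = 1.39 V > 0.2 V confirms active-region operation.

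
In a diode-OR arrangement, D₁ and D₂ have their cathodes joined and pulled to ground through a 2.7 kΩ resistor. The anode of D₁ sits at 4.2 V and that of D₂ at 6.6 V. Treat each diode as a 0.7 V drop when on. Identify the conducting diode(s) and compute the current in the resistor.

Assume both conduct. Then node N would need to be at both 4.2−0.7 = 3.5 V and 6.6−0.7 = 5.9 V, which is impossible.
Assume only D₂ conducts: V_N = 6.6 − 0.7 = 5.9 V, so I_R = 5.9/2.7 = 2.19 mA.
Check D₁: its anode-to-cathode voltage is 4.2 − 5.9 = -1.7 V < 0.7 V, so it is off. The assumption is consistent.

Only D₂ conducts; I_R ≈ 2.2 mA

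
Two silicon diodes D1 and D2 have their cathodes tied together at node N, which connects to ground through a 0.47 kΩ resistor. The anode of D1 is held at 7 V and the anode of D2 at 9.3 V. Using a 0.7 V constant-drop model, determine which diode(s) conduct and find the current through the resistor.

Assume both conduct. Then node N would need to be at both 7−0.7 = 6.3 V and 9.3−0.7 = 8.6 V, which is impossible.
Assume only D2 conducts: V_N = 9.3 − 0.7 = 8.6 V, so I_R = 8.6/0.47 = 18.3 mA.
Check D1: its anode-to-cathode voltage is 7 − 8.6 = -1.6 V < 0.7 V, so it is off. The assumption is consistent.

Only D2 conducts; I_R ≈ 18 mA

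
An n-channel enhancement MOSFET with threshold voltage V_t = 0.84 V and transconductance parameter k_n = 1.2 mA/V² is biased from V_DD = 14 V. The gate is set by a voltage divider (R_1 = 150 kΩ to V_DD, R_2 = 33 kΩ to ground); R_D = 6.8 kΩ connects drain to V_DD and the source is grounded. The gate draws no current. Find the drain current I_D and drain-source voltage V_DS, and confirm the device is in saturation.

I_D ≈ 1.7 mA, V_DS ≈ 2.4 V

V_G = V_DD·R_2/(R_1+R_2) = 14×33/183 = 2.52 V. With the source grounded, V_GS = V_G = 2.52 V.
Assume saturation: I_D = (k_n/2)(V_GS − V_t)² = (1.2/2)×(2.52 − 0.84)² = 0.6×1.68² = 1.7 mA.
V_DS = V_DD − I_D·R_D = 14 − 1.7×6.8 = 2.42 V.
Saturation requires V_DS ≥ V_GS − V_t = 1.68 V; 2.42 ≥ 1.68 ✓.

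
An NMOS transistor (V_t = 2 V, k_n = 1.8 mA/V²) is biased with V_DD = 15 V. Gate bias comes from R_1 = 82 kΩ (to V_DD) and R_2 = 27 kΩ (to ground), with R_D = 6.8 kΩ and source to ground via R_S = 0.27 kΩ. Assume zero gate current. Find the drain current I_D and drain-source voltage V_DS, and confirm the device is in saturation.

V_G = V_DD·R_2/(R_1+R_2) = 15×27/109 = 3.72 V.
Assume saturation: I_D = (k_n/2)(V_GS − V_t)² with V_GS = V_G − I_D·R_S = 3.72 − 0.27·I_D.
Substituting gives 0.0656·I_D² − 1.83·I_D + 2.65 = 0, with roots I_D = 1.53 or 26.4 mA.
The root I_D = 26.4 mA gives V_GS = -3.42 V ≤ V_t, so take I_D = 1.53 mA.
Then V_GS = 3.3 V and V_DS = V_DD − I_D(R_D+R_S) = 15 − 1.53×7.07 = 4.2 V.
Saturation requires V_DS ≥ V_GS − V_t = 1.3 V; 4.2 ≥ 1.3 ✓.

I_D ≈ 1.5 mA, V_DS ≈ 4.2 V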